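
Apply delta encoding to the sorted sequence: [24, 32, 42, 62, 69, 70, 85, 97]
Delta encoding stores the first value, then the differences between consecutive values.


First value: 24
Deltas:
  32 - 24 = 8
  42 - 32 = 10
  62 - 42 = 20
  69 - 62 = 7
  70 - 69 = 1
  85 - 70 = 15
  97 - 85 = 12


Delta encoded: [24, 8, 10, 20, 7, 1, 15, 12]


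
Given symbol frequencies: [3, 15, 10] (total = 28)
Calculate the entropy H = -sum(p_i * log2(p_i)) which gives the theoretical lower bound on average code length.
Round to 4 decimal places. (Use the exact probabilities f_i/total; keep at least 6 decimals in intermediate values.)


Per-symbol terms -p_i * log2(p_i) with p_i = f_i/28:
  p = 3/28 = 0.107143: log2(p) = -3.222392, -p*log2(p) = 0.345256
  p = 15/28 = 0.535714: log2(p) = -0.900464, -p*log2(p) = 0.482392
  p = 10/28 = 0.357143: log2(p) = -1.485427, -p*log2(p) = 0.530510
H = 0.345256 + 0.482392 + 0.530510 = 1.358158

H = 1.3582 bits/symbol


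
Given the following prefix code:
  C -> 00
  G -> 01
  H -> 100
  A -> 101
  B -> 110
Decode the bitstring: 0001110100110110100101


Decoding step by step:
Bits 00 -> C
Bits 01 -> G
Bits 110 -> B
Bits 100 -> H
Bits 110 -> B
Bits 110 -> B
Bits 100 -> H
Bits 101 -> A


Decoded message: CGBHBBHA


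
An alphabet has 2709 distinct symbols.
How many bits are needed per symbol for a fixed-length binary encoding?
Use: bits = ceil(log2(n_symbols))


log2(2709) = 11.4035
Bracket: 2^11 = 2048 < 2709 <= 2^12 = 4096
So ceil(log2(2709)) = 12

bits = ceil(log2(2709)) = ceil(11.4035) = 12 bits


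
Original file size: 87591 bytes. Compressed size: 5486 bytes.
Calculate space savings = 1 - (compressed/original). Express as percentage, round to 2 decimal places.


ratio = compressed/original = 5486/87591 = 0.062632
savings = 1 - ratio = 1 - 0.062632 = 0.937368
as a percentage: 0.937368 * 100 = 93.74%

Space savings = 1 - 5486/87591 = 93.74%


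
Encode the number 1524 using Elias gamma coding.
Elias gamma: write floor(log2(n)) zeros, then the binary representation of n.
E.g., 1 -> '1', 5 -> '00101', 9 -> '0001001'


num_bits = floor(log2(1524)) + 1 = 11
leading_zeros = num_bits - 1 = 10
binary(1524) = 10111110100

Elias gamma(1524) = '0000000000' + '10111110100' = 000000000010111110100 (21 bits)


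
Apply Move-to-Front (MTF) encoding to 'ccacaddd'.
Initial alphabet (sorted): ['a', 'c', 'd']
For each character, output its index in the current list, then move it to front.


MTF encoding:
'c': index 1 in ['a', 'c', 'd'] -> ['c', 'a', 'd']
'c': index 0 in ['c', 'a', 'd'] -> ['c', 'a', 'd']
'a': index 1 in ['c', 'a', 'd'] -> ['a', 'c', 'd']
'c': index 1 in ['a', 'c', 'd'] -> ['c', 'a', 'd']
'a': index 1 in ['c', 'a', 'd'] -> ['a', 'c', 'd']
'd': index 2 in ['a', 'c', 'd'] -> ['d', 'a', 'c']
'd': index 0 in ['d', 'a', 'c'] -> ['d', 'a', 'c']
'd': index 0 in ['d', 'a', 'c'] -> ['d', 'a', 'c']


Output: [1, 0, 1, 1, 1, 2, 0, 0]


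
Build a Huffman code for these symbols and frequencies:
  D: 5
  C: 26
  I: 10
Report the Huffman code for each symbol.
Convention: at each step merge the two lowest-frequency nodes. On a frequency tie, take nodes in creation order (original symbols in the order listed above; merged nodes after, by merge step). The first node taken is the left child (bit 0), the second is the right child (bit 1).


Huffman tree construction:
Step 1: Merge D(5) + I(10) = 15
Step 2: Merge (D+I)(15) + C(26) = 41
Read each symbol's code off the tree from the root (left child = 0, right child = 1).

Codes:
  D: 00 (length 2)
  C: 1 (length 1)
  I: 01 (length 2)
Average code length: 56/41 = 1.3659 bits/symbol


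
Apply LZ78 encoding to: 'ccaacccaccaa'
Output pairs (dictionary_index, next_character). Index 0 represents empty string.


LZ78 encoding steps:
Dictionary: {0: ''}
Step 1: w='' (idx 0), next='c' -> output (0, 'c'), add 'c' as idx 1
Step 2: w='c' (idx 1), next='a' -> output (1, 'a'), add 'ca' as idx 2
Step 3: w='' (idx 0), next='a' -> output (0, 'a'), add 'a' as idx 3
Step 4: w='c' (idx 1), next='c' -> output (1, 'c'), add 'cc' as idx 4
Step 5: w='ca' (idx 2), next='c' -> output (2, 'c'), add 'cac' as idx 5
Step 6: w='ca' (idx 2), next='a' -> output (2, 'a'), add 'caa' as idx 6


Encoded: [(0, 'c'), (1, 'a'), (0, 'a'), (1, 'c'), (2, 'c'), (2, 'a')]


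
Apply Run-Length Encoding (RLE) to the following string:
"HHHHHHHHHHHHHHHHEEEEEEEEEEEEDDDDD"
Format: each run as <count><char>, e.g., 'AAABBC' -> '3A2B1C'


Scanning runs left to right:
  i=0: run of 'H' x 16 -> '16H'
  i=16: run of 'E' x 12 -> '12E'
  i=28: run of 'D' x 5 -> '5D'

RLE = 16H12E5D


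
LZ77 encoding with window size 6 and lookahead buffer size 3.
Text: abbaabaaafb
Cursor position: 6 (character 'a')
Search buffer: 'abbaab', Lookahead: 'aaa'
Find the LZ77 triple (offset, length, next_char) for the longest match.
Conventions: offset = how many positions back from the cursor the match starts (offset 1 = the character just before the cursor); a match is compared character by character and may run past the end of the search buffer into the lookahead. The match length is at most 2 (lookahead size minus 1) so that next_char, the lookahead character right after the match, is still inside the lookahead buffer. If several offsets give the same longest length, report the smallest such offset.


Try each offset into the search buffer:
  offset=1 (pos 5, char 'b'): match length 0
  offset=2 (pos 4, char 'a'): match length 1
  offset=3 (pos 3, char 'a'): match length 2
  offset=4 (pos 2, char 'b'): match length 0
  offset=5 (pos 1, char 'b'): match length 0
  offset=6 (pos 0, char 'a'): match length 1
Longest match has length 2 at offset 3.
next_char = character at position 6 + 2 = 8 -> 'a'

Best match: offset=3, length=2 (matching 'aa' starting at position 3)
LZ77 triple: (3, 2, 'a')


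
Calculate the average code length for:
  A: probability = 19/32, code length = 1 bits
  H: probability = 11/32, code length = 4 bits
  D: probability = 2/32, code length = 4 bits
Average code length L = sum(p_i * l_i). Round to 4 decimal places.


Weighted contributions p_i * l_i:
  A: (19/32) * 1 = 19/32
  H: (11/32) * 4 = 44/32
  D: (2/32) * 4 = 8/32
Sum = (19 + 44 + 8)/32 = 71/32

L = 71/32 = 2.2188 bits/symbol


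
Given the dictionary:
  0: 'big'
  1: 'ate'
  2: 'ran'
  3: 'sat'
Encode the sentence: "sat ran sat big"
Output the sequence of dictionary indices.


Look up each word in the dictionary:
  'sat' -> 3
  'ran' -> 2
  'sat' -> 3
  'big' -> 0

Encoded: [3, 2, 3, 0]


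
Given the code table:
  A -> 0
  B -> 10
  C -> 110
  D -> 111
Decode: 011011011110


Decoding:
0 -> A
110 -> C
110 -> C
111 -> D
10 -> B


Result: ACCDB


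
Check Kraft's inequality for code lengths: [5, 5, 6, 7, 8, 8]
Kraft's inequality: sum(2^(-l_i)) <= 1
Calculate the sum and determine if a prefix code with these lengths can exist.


Sum = 2^(-5) + 2^(-5) + 2^(-6) + 2^(-7) + 2^(-8) + 2^(-8)
    = 0.03125 + 0.03125 + 0.015625 + 0.0078125 + 0.00390625 + 0.00390625
    = 24/256 = 0.09375
Since 0.09375 <= 1, Kraft's inequality IS satisfied.
A prefix code with these lengths CAN exist.

Kraft sum = 0.09375. Satisfied.


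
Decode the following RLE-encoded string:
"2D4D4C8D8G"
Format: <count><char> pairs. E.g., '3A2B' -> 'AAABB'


Expanding each <count><char> pair:
  2D -> 'DD'
  4D -> 'DDDD'
  4C -> 'CCCC'
  8D -> 'DDDDDDDD'
  8G -> 'GGGGGGGG'

Decoded = DDDDDDCCCCDDDDDDDDGGGGGGGG


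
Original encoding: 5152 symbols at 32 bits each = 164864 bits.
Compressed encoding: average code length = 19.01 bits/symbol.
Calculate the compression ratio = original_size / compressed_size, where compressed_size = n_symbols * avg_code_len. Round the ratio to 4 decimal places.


original_size = n_symbols * orig_bits = 5152 * 32 = 164864 bits
compressed_size = n_symbols * avg_code_len = 5152 * 19.01 = 97939.52 bits
ratio = original_size / compressed_size = 164864 / 97939.52 = 1.6833

Compression ratio = 1.6833


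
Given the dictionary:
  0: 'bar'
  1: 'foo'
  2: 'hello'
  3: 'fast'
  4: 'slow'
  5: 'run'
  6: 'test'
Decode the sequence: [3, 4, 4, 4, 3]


Look up each index in the dictionary:
  3 -> 'fast'
  4 -> 'slow'
  4 -> 'slow'
  4 -> 'slow'
  3 -> 'fast'

Decoded: "fast slow slow slow fast"


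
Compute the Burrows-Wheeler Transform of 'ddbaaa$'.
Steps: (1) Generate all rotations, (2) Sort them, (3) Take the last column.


Rotations (sorted):
  0: $ddbaaa -> last char: a
  1: a$ddbaa -> last char: a
  2: aa$ddba -> last char: a
  3: aaa$ddb -> last char: b
  4: baaa$dd -> last char: d
  5: dbaaa$d -> last char: d
  6: ddbaaa$ -> last char: $


BWT = aaabdd$


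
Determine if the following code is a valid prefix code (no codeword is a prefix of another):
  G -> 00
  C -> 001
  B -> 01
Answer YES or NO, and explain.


Checking each pair (does one codeword prefix another?):
  G='00' vs C='001': prefix -- VIOLATION

NO -- this is NOT a valid prefix code. G (00) is a prefix of C (001).


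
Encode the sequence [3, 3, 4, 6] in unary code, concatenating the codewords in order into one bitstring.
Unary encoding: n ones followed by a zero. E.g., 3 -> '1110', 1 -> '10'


Encode each number as n ones followed by a terminating 0:
  3 -> 1110 (4 bits)
  3 -> 1110 (4 bits)
  4 -> 11110 (5 bits)
  6 -> 1111110 (7 bits)
Total length = 4 + 4 + 5 + 7 = 20 bits.

Unary([3, 3, 4, 6]) = 11101110111101111110 (20 bits)


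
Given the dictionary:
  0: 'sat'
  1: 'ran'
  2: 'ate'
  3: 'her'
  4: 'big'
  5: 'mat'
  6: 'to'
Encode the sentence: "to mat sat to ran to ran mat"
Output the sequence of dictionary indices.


Look up each word in the dictionary:
  'to' -> 6
  'mat' -> 5
  'sat' -> 0
  'to' -> 6
  'ran' -> 1
  'to' -> 6
  'ran' -> 1
  'mat' -> 5

Encoded: [6, 5, 0, 6, 1, 6, 1, 5]


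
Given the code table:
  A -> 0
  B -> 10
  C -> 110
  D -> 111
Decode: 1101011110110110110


Decoding:
110 -> C
10 -> B
111 -> D
10 -> B
110 -> C
110 -> C
110 -> C


Result: CBDBCCC


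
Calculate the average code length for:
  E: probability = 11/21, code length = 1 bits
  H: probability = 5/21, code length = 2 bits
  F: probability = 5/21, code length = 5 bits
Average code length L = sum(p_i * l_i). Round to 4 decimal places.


Weighted contributions p_i * l_i:
  E: (11/21) * 1 = 11/21
  H: (5/21) * 2 = 10/21
  F: (5/21) * 5 = 25/21
Sum = (11 + 10 + 25)/21 = 46/21

L = 46/21 = 2.1905 bits/symbol


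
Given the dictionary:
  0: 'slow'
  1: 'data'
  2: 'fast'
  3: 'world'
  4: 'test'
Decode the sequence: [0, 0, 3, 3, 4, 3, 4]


Look up each index in the dictionary:
  0 -> 'slow'
  0 -> 'slow'
  3 -> 'world'
  3 -> 'world'
  4 -> 'test'
  3 -> 'world'
  4 -> 'test'

Decoded: "slow slow world world test world test"


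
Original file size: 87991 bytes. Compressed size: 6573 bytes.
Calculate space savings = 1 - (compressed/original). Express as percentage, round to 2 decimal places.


ratio = compressed/original = 6573/87991 = 0.074701
savings = 1 - ratio = 1 - 0.074701 = 0.925299
as a percentage: 0.925299 * 100 = 92.53%

Space savings = 1 - 6573/87991 = 92.53%


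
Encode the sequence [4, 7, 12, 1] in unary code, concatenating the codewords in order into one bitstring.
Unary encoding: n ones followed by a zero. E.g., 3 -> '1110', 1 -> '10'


Encode each number as n ones followed by a terminating 0:
  4 -> 11110 (5 bits)
  7 -> 11111110 (8 bits)
  12 -> 1111111111110 (13 bits)
  1 -> 10 (2 bits)
Total length = 5 + 8 + 13 + 2 = 28 bits.

Unary([4, 7, 12, 1]) = 1111011111110111111111111010 (28 bits)


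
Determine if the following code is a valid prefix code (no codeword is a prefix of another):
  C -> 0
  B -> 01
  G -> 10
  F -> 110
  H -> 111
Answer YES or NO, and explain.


Checking each pair (does one codeword prefix another?):
  C='0' vs B='01': prefix -- VIOLATION

NO -- this is NOT a valid prefix code. C (0) is a prefix of B (01).


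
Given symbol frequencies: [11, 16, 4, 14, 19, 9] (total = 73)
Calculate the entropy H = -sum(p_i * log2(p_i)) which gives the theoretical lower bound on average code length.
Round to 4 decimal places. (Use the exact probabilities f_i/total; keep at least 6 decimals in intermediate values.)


Per-symbol terms -p_i * log2(p_i) with p_i = f_i/73:
  p = 11/73 = 0.150685: log2(p) = -2.730393, -p*log2(p) = 0.411429
  p = 16/73 = 0.219178: log2(p) = -2.189825, -p*log2(p) = 0.479962
  p = 4/73 = 0.054795: log2(p) = -4.189825, -p*log2(p) = 0.229579
  p = 14/73 = 0.191781: log2(p) = -2.382470, -p*log2(p) = 0.456912
  p = 19/73 = 0.260274: log2(p) = -1.941897, -p*log2(p) = 0.505425
  p = 9/73 = 0.123288: log2(p) = -3.019900, -p*log2(p) = 0.372316
H = 0.411429 + 0.479962 + 0.229579 + 0.456912 + 0.505425 + 0.372316 = 2.455623

H = 2.4556 bits/symbol


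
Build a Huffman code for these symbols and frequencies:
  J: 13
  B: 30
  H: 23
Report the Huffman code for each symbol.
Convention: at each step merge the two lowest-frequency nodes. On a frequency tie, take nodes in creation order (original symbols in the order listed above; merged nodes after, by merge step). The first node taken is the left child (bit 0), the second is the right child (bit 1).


Huffman tree construction:
Step 1: Merge J(13) + H(23) = 36
Step 2: Merge B(30) + (J+H)(36) = 66
Read each symbol's code off the tree from the root (left child = 0, right child = 1).

Codes:
  J: 10 (length 2)
  B: 0 (length 1)
  H: 11 (length 2)
Average code length: 102/66 = 1.5455 bits/symbol


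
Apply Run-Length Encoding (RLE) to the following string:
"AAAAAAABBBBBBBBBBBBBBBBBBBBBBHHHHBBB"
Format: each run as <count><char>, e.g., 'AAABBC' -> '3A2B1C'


Scanning runs left to right:
  i=0: run of 'A' x 7 -> '7A'
  i=7: run of 'B' x 22 -> '22B'
  i=29: run of 'H' x 4 -> '4H'
  i=33: run of 'B' x 3 -> '3B'

RLE = 7A22B4H3B


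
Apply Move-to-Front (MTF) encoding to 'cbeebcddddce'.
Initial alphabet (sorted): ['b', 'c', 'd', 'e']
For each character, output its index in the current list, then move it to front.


MTF encoding:
'c': index 1 in ['b', 'c', 'd', 'e'] -> ['c', 'b', 'd', 'e']
'b': index 1 in ['c', 'b', 'd', 'e'] -> ['b', 'c', 'd', 'e']
'e': index 3 in ['b', 'c', 'd', 'e'] -> ['e', 'b', 'c', 'd']
'e': index 0 in ['e', 'b', 'c', 'd'] -> ['e', 'b', 'c', 'd']
'b': index 1 in ['e', 'b', 'c', 'd'] -> ['b', 'e', 'c', 'd']
'c': index 2 in ['b', 'e', 'c', 'd'] -> ['c', 'b', 'e', 'd']
'd': index 3 in ['c', 'b', 'e', 'd'] -> ['d', 'c', 'b', 'e']
'd': index 0 in ['d', 'c', 'b', 'e'] -> ['d', 'c', 'b', 'e']
'd': index 0 in ['d', 'c', 'b', 'e'] -> ['d', 'c', 'b', 'e']
'd': index 0 in ['d', 'c', 'b', 'e'] -> ['d', 'c', 'b', 'e']
'c': index 1 in ['d', 'c', 'b', 'e'] -> ['c', 'd', 'b', 'e']
'e': index 3 in ['c', 'd', 'b', 'e'] -> ['e', 'c', 'd', 'b']


Output: [1, 1, 3, 0, 1, 2, 3, 0, 0, 0, 1, 3]


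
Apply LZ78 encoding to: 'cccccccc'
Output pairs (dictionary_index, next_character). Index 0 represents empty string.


LZ78 encoding steps:
Dictionary: {0: ''}
Step 1: w='' (idx 0), next='c' -> output (0, 'c'), add 'c' as idx 1
Step 2: w='c' (idx 1), next='c' -> output (1, 'c'), add 'cc' as idx 2
Step 3: w='cc' (idx 2), next='c' -> output (2, 'c'), add 'ccc' as idx 3
Step 4: w='cc' (idx 2), end of input -> output (2, '')


Encoded: [(0, 'c'), (1, 'c'), (2, 'c'), (2, '')]


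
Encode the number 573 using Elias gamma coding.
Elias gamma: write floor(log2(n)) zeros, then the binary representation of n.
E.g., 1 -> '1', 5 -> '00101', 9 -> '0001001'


num_bits = floor(log2(573)) + 1 = 10
leading_zeros = num_bits - 1 = 9
binary(573) = 1000111101

Elias gamma(573) = '000000000' + '1000111101' = 0000000001000111101 (19 bits)


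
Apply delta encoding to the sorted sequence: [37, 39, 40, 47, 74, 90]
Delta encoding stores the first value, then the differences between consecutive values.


First value: 37
Deltas:
  39 - 37 = 2
  40 - 39 = 1
  47 - 40 = 7
  74 - 47 = 27
  90 - 74 = 16


Delta encoded: [37, 2, 1, 7, 27, 16]


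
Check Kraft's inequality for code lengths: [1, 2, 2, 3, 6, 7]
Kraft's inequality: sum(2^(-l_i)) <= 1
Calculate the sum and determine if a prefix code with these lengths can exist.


Sum = 2^(-1) + 2^(-2) + 2^(-2) + 2^(-3) + 2^(-6) + 2^(-7)
    = 0.5 + 0.25 + 0.25 + 0.125 + 0.015625 + 0.0078125
    = 147/128 = 1.1484375
Since 1.1484375 > 1, Kraft's inequality is NOT satisfied.
A prefix code with these lengths CANNOT exist.

Kraft sum = 1.1484375. Not satisfied.


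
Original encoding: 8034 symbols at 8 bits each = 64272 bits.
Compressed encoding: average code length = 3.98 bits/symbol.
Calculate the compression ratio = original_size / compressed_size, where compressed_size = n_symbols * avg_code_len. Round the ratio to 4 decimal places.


original_size = n_symbols * orig_bits = 8034 * 8 = 64272 bits
compressed_size = n_symbols * avg_code_len = 8034 * 3.98 = 31975.32 bits
ratio = original_size / compressed_size = 64272 / 31975.32 = 2.0101

Compression ratio = 2.0101


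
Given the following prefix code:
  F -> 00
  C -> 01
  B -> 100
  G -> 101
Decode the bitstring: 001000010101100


Decoding step by step:
Bits 00 -> F
Bits 100 -> B
Bits 00 -> F
Bits 101 -> G
Bits 01 -> C
Bits 100 -> B


Decoded message: FBFGCB


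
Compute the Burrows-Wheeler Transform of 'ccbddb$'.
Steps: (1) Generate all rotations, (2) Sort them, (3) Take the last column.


Rotations (sorted):
  0: $ccbddb -> last char: b
  1: b$ccbdd -> last char: d
  2: bddb$cc -> last char: c
  3: cbddb$c -> last char: c
  4: ccbddb$ -> last char: $
  5: db$ccbd -> last char: d
  6: ddb$ccb -> last char: b


BWT = bdcc$db


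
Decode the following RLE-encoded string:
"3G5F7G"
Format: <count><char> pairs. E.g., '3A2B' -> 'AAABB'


Expanding each <count><char> pair:
  3G -> 'GGG'
  5F -> 'FFFFF'
  7G -> 'GGGGGGG'

Decoded = GGGFFFFFGGGGGGG


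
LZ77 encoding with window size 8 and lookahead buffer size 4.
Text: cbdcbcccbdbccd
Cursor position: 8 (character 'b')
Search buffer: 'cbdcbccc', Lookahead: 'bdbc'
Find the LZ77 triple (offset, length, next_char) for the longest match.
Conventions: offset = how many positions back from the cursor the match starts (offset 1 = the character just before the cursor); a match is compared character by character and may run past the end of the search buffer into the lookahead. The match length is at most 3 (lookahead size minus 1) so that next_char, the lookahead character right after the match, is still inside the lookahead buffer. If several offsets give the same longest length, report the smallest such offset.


Try each offset into the search buffer:
  offset=1 (pos 7, char 'c'): match length 0
  offset=2 (pos 6, char 'c'): match length 0
  offset=3 (pos 5, char 'c'): match length 0
  offset=4 (pos 4, char 'b'): match length 1
  offset=5 (pos 3, char 'c'): match length 0
  offset=6 (pos 2, char 'd'): match length 0
  offset=7 (pos 1, char 'b'): match length 2
  offset=8 (pos 0, char 'c'): match length 0
Longest match has length 2 at offset 7.
next_char = character at position 8 + 2 = 10 -> 'b'

Best match: offset=7, length=2 (matching 'bd' starting at position 1)
LZ77 triple: (7, 2, 'b')


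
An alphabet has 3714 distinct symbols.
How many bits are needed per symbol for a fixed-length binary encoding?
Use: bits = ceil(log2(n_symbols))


log2(3714) = 11.8588
Bracket: 2^11 = 2048 < 3714 <= 2^12 = 4096
So ceil(log2(3714)) = 12

bits = ceil(log2(3714)) = ceil(11.8588) = 12 bits


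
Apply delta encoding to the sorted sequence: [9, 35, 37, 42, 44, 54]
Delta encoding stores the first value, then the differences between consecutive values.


First value: 9
Deltas:
  35 - 9 = 26
  37 - 35 = 2
  42 - 37 = 5
  44 - 42 = 2
  54 - 44 = 10


Delta encoded: [9, 26, 2, 5, 2, 10]


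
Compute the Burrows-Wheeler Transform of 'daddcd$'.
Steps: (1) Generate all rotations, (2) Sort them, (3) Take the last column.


Rotations (sorted):
  0: $daddcd -> last char: d
  1: addcd$d -> last char: d
  2: cd$dadd -> last char: d
  3: d$daddc -> last char: c
  4: daddcd$ -> last char: $
  5: dcd$dad -> last char: d
  6: ddcd$da -> last char: a


BWT = dddc$da


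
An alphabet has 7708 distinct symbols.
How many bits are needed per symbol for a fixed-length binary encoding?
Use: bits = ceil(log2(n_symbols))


log2(7708) = 12.9121
Bracket: 2^12 = 4096 < 7708 <= 2^13 = 8192
So ceil(log2(7708)) = 13

bits = ceil(log2(7708)) = ceil(12.9121) = 13 bits


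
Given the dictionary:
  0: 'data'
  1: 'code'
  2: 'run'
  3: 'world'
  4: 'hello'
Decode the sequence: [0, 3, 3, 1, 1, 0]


Look up each index in the dictionary:
  0 -> 'data'
  3 -> 'world'
  3 -> 'world'
  1 -> 'code'
  1 -> 'code'
  0 -> 'data'

Decoded: "data world world code code data"


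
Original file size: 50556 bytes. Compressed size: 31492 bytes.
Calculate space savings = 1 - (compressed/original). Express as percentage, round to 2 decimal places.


ratio = compressed/original = 31492/50556 = 0.622913
savings = 1 - ratio = 1 - 0.622913 = 0.377087
as a percentage: 0.377087 * 100 = 37.71%

Space savings = 1 - 31492/50556 = 37.71%


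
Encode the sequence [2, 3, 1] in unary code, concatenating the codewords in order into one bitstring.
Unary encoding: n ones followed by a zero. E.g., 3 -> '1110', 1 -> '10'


Encode each number as n ones followed by a terminating 0:
  2 -> 110 (3 bits)
  3 -> 1110 (4 bits)
  1 -> 10 (2 bits)
Total length = 3 + 4 + 2 = 9 bits.

Unary([2, 3, 1]) = 110111010 (9 bits)


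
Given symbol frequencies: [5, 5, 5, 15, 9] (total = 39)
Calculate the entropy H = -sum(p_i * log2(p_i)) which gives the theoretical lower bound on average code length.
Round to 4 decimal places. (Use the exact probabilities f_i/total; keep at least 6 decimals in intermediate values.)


Per-symbol terms -p_i * log2(p_i) with p_i = f_i/39:
  p = 5/39 = 0.128205: log2(p) = -2.963474, -p*log2(p) = 0.379933
  p = 5/39 = 0.128205: log2(p) = -2.963474, -p*log2(p) = 0.379933
  p = 5/39 = 0.128205: log2(p) = -2.963474, -p*log2(p) = 0.379933
  p = 15/39 = 0.384615: log2(p) = -1.378512, -p*log2(p) = 0.530197
  p = 9/39 = 0.230769: log2(p) = -2.115477, -p*log2(p) = 0.488187
H = 0.379933 + 0.379933 + 0.379933 + 0.530197 + 0.488187 = 2.158183

H = 2.1582 bits/symbol


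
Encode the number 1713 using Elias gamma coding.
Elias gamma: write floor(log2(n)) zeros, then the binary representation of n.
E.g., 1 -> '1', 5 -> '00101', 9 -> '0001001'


num_bits = floor(log2(1713)) + 1 = 11
leading_zeros = num_bits - 1 = 10
binary(1713) = 11010110001

Elias gamma(1713) = '0000000000' + '11010110001' = 000000000011010110001 (21 bits)


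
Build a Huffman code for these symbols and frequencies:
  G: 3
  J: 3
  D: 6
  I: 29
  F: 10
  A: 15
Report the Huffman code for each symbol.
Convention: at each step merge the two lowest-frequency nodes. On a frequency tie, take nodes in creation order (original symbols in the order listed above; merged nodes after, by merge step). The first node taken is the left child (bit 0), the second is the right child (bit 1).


Huffman tree construction:
Step 1: Merge G(3) + J(3) = 6
Step 2: Merge D(6) + (G+J)(6) = 12
Step 3: Merge F(10) + (D+(G+J))(12) = 22
Step 4: Merge A(15) + (F+(D+(G+J)))(22) = 37
Step 5: Merge I(29) + (A+(F+(D+(G+J))))(37) = 66
Read each symbol's code off the tree from the root (left child = 0, right child = 1).

Codes:
  G: 11110 (length 5)
  J: 11111 (length 5)
  D: 1110 (length 4)
  I: 0 (length 1)
  F: 110 (length 3)
  A: 10 (length 2)
Average code length: 143/66 = 2.1667 bits/symbol


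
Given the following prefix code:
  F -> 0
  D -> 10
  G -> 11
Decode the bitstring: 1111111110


Decoding step by step:
Bits 11 -> G
Bits 11 -> G
Bits 11 -> G
Bits 11 -> G
Bits 10 -> D


Decoded message: GGGGD


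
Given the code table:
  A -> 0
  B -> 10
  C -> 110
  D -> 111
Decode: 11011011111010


Decoding:
110 -> C
110 -> C
111 -> D
110 -> C
10 -> B


Result: CCDCB


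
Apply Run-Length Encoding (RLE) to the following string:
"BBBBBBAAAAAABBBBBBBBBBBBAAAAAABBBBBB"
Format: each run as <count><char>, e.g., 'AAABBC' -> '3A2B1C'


Scanning runs left to right:
  i=0: run of 'B' x 6 -> '6B'
  i=6: run of 'A' x 6 -> '6A'
  i=12: run of 'B' x 12 -> '12B'
  i=24: run of 'A' x 6 -> '6A'
  i=30: run of 'B' x 6 -> '6B'

RLE = 6B6A12B6A6B


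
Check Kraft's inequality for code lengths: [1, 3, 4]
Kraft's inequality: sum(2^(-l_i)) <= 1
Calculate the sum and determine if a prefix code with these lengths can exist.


Sum = 2^(-1) + 2^(-3) + 2^(-4)
    = 0.5 + 0.125 + 0.0625
    = 11/16 = 0.6875
Since 0.6875 <= 1, Kraft's inequality IS satisfied.
A prefix code with these lengths CAN exist.

Kraft sum = 0.6875. Satisfied.


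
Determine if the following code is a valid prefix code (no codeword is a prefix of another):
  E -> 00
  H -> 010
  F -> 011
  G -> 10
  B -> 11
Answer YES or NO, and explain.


Checking each pair (does one codeword prefix another?):
  E='00' vs H='010': no prefix
  E='00' vs F='011': no prefix
  E='00' vs G='10': no prefix
  E='00' vs B='11': no prefix
  H='010' vs E='00': no prefix
  H='010' vs F='011': no prefix
  H='010' vs G='10': no prefix
  H='010' vs B='11': no prefix
  F='011' vs E='00': no prefix
  F='011' vs H='010': no prefix
  F='011' vs G='10': no prefix
  F='011' vs B='11': no prefix
  G='10' vs E='00': no prefix
  G='10' vs H='010': no prefix
  G='10' vs F='011': no prefix
  G='10' vs B='11': no prefix
  B='11' vs E='00': no prefix
  B='11' vs H='010': no prefix
  B='11' vs F='011': no prefix
  B='11' vs G='10': no prefix
No violation found over all pairs.

YES -- this is a valid prefix code. No codeword is a prefix of any other codeword.


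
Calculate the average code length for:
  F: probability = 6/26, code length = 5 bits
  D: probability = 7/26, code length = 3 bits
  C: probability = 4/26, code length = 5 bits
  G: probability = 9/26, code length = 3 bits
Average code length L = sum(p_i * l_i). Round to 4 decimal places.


Weighted contributions p_i * l_i:
  F: (6/26) * 5 = 30/26
  D: (7/26) * 3 = 21/26
  C: (4/26) * 5 = 20/26
  G: (9/26) * 3 = 27/26
Sum = (30 + 21 + 20 + 27)/26 = 98/26

L = 98/26 = 3.7692 bits/symbol


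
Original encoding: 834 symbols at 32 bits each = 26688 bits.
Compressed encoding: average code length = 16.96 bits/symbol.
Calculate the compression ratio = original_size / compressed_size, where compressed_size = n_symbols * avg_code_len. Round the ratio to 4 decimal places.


original_size = n_symbols * orig_bits = 834 * 32 = 26688 bits
compressed_size = n_symbols * avg_code_len = 834 * 16.96 = 14144.64 bits
ratio = original_size / compressed_size = 26688 / 14144.64 = 1.8868

Compression ratio = 1.8868


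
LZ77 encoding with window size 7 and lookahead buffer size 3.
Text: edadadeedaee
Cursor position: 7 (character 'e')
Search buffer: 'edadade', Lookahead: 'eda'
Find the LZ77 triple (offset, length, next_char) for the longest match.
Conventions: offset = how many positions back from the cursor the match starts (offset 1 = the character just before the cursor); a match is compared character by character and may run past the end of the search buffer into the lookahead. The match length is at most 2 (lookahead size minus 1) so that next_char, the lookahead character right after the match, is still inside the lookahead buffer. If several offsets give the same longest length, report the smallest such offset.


Try each offset into the search buffer:
  offset=1 (pos 6, char 'e'): match length 1
  offset=2 (pos 5, char 'd'): match length 0
  offset=3 (pos 4, char 'a'): match length 0
  offset=4 (pos 3, char 'd'): match length 0
  offset=5 (pos 2, char 'a'): match length 0
  offset=6 (pos 1, char 'd'): match length 0
  offset=7 (pos 0, char 'e'): match length 2
Longest match has length 2 at offset 7.
next_char = character at position 7 + 2 = 9 -> 'a'

Best match: offset=7, length=2 (matching 'ed' starting at position 0)
LZ77 triple: (7, 2, 'a')


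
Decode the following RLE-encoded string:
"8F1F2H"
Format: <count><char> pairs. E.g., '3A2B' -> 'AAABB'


Expanding each <count><char> pair:
  8F -> 'FFFFFFFF'
  1F -> 'F'
  2H -> 'HH'

Decoded = FFFFFFFFFHH


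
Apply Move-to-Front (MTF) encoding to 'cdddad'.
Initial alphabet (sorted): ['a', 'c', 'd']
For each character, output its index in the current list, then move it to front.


MTF encoding:
'c': index 1 in ['a', 'c', 'd'] -> ['c', 'a', 'd']
'd': index 2 in ['c', 'a', 'd'] -> ['d', 'c', 'a']
'd': index 0 in ['d', 'c', 'a'] -> ['d', 'c', 'a']
'd': index 0 in ['d', 'c', 'a'] -> ['d', 'c', 'a']
'a': index 2 in ['d', 'c', 'a'] -> ['a', 'd', 'c']
'd': index 1 in ['a', 'd', 'c'] -> ['d', 'a', 'c']


Output: [1, 2, 0, 0, 2, 1]


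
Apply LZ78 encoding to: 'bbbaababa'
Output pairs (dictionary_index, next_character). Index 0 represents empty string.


LZ78 encoding steps:
Dictionary: {0: ''}
Step 1: w='' (idx 0), next='b' -> output (0, 'b'), add 'b' as idx 1
Step 2: w='b' (idx 1), next='b' -> output (1, 'b'), add 'bb' as idx 2
Step 3: w='' (idx 0), next='a' -> output (0, 'a'), add 'a' as idx 3
Step 4: w='a' (idx 3), next='b' -> output (3, 'b'), add 'ab' as idx 4
Step 5: w='ab' (idx 4), next='a' -> output (4, 'a'), add 'aba' as idx 5


Encoded: [(0, 'b'), (1, 'b'), (0, 'a'), (3, 'b'), (4, 'a')]


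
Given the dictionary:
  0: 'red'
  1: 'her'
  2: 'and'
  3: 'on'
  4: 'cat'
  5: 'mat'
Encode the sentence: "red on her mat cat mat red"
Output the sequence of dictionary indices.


Look up each word in the dictionary:
  'red' -> 0
  'on' -> 3
  'her' -> 1
  'mat' -> 5
  'cat' -> 4
  'mat' -> 5
  'red' -> 0

Encoded: [0, 3, 1, 5, 4, 5, 0]


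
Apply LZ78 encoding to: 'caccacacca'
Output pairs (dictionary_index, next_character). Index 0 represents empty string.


LZ78 encoding steps:
Dictionary: {0: ''}
Step 1: w='' (idx 0), next='c' -> output (0, 'c'), add 'c' as idx 1
Step 2: w='' (idx 0), next='a' -> output (0, 'a'), add 'a' as idx 2
Step 3: w='c' (idx 1), next='c' -> output (1, 'c'), add 'cc' as idx 3
Step 4: w='a' (idx 2), next='c' -> output (2, 'c'), add 'ac' as idx 4
Step 5: w='ac' (idx 4), next='c' -> output (4, 'c'), add 'acc' as idx 5
Step 6: w='a' (idx 2), end of input -> output (2, '')


Encoded: [(0, 'c'), (0, 'a'), (1, 'c'), (2, 'c'), (4, 'c'), (2, '')]


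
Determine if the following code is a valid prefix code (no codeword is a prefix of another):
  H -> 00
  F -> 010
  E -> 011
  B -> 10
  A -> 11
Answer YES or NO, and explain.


Checking each pair (does one codeword prefix another?):
  H='00' vs F='010': no prefix
  H='00' vs E='011': no prefix
  H='00' vs B='10': no prefix
  H='00' vs A='11': no prefix
  F='010' vs H='00': no prefix
  F='010' vs E='011': no prefix
  F='010' vs B='10': no prefix
  F='010' vs A='11': no prefix
  E='011' vs H='00': no prefix
  E='011' vs F='010': no prefix
  E='011' vs B='10': no prefix
  E='011' vs A='11': no prefix
  B='10' vs H='00': no prefix
  B='10' vs F='010': no prefix
  B='10' vs E='011': no prefix
  B='10' vs A='11': no prefix
  A='11' vs H='00': no prefix
  A='11' vs F='010': no prefix
  A='11' vs E='011': no prefix
  A='11' vs B='10': no prefix
No violation found over all pairs.

YES -- this is a valid prefix code. No codeword is a prefix of any other codeword.


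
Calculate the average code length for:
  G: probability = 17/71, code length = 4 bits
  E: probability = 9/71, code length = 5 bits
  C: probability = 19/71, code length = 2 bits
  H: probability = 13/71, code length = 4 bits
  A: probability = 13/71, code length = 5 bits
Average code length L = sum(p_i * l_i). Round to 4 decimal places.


Weighted contributions p_i * l_i:
  G: (17/71) * 4 = 68/71
  E: (9/71) * 5 = 45/71
  C: (19/71) * 2 = 38/71
  H: (13/71) * 4 = 52/71
  A: (13/71) * 5 = 65/71
Sum = (68 + 45 + 38 + 52 + 65)/71 = 268/71

L = 268/71 = 3.7746 bits/symbol


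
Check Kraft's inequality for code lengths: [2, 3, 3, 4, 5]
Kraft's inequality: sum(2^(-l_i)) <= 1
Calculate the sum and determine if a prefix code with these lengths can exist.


Sum = 2^(-2) + 2^(-3) + 2^(-3) + 2^(-4) + 2^(-5)
    = 0.25 + 0.125 + 0.125 + 0.0625 + 0.03125
    = 19/32 = 0.59375
Since 0.59375 <= 1, Kraft's inequality IS satisfied.
A prefix code with these lengths CAN exist.

Kraft sum = 0.59375. Satisfied.


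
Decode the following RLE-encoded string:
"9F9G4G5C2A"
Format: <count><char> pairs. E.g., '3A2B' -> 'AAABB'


Expanding each <count><char> pair:
  9F -> 'FFFFFFFFF'
  9G -> 'GGGGGGGGG'
  4G -> 'GGGG'
  5C -> 'CCCCC'
  2A -> 'AA'

Decoded = FFFFFFFFFGGGGGGGGGGGGGCCCCCAA


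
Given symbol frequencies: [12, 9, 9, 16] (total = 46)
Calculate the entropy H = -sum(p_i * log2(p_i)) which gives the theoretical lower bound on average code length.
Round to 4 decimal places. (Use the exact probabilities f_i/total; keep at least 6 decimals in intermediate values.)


Per-symbol terms -p_i * log2(p_i) with p_i = f_i/46:
  p = 12/46 = 0.260870: log2(p) = -1.938599, -p*log2(p) = 0.505722
  p = 9/46 = 0.195652: log2(p) = -2.353637, -p*log2(p) = 0.460494
  p = 9/46 = 0.195652: log2(p) = -2.353637, -p*log2(p) = 0.460494
  p = 16/46 = 0.347826: log2(p) = -1.523562, -p*log2(p) = 0.529935
H = 0.505722 + 0.460494 + 0.460494 + 0.529935 = 1.956645

H = 1.9566 bits/symbol


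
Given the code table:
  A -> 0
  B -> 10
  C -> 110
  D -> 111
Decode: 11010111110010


Decoding:
110 -> C
10 -> B
111 -> D
110 -> C
0 -> A
10 -> B


Result: CBDCAB


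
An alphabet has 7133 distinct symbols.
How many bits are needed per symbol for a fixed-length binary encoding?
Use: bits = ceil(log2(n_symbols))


log2(7133) = 12.8003
Bracket: 2^12 = 4096 < 7133 <= 2^13 = 8192
So ceil(log2(7133)) = 13

bits = ceil(log2(7133)) = ceil(12.8003) = 13 bits


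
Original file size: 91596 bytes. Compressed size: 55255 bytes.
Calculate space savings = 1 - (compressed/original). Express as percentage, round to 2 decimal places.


ratio = compressed/original = 55255/91596 = 0.603247
savings = 1 - ratio = 1 - 0.603247 = 0.396753
as a percentage: 0.396753 * 100 = 39.68%

Space savings = 1 - 55255/91596 = 39.68%


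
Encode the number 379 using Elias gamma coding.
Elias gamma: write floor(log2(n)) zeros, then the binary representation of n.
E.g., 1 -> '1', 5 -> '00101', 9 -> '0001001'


num_bits = floor(log2(379)) + 1 = 9
leading_zeros = num_bits - 1 = 8
binary(379) = 101111011

Elias gamma(379) = '00000000' + '101111011' = 00000000101111011 (17 bits)


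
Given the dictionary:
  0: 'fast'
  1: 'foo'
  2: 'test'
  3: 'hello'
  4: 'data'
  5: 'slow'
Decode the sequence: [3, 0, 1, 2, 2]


Look up each index in the dictionary:
  3 -> 'hello'
  0 -> 'fast'
  1 -> 'foo'
  2 -> 'test'
  2 -> 'test'

Decoded: "hello fast foo test test"


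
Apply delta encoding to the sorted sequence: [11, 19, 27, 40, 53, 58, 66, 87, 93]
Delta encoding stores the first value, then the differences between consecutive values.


First value: 11
Deltas:
  19 - 11 = 8
  27 - 19 = 8
  40 - 27 = 13
  53 - 40 = 13
  58 - 53 = 5
  66 - 58 = 8
  87 - 66 = 21
  93 - 87 = 6


Delta encoded: [11, 8, 8, 13, 13, 5, 8, 21, 6]


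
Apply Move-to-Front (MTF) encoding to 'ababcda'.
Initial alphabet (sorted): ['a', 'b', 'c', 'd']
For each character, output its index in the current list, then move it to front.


MTF encoding:
'a': index 0 in ['a', 'b', 'c', 'd'] -> ['a', 'b', 'c', 'd']
'b': index 1 in ['a', 'b', 'c', 'd'] -> ['b', 'a', 'c', 'd']
'a': index 1 in ['b', 'a', 'c', 'd'] -> ['a', 'b', 'c', 'd']
'b': index 1 in ['a', 'b', 'c', 'd'] -> ['b', 'a', 'c', 'd']
'c': index 2 in ['b', 'a', 'c', 'd'] -> ['c', 'b', 'a', 'd']
'd': index 3 in ['c', 'b', 'a', 'd'] -> ['d', 'c', 'b', 'a']
'a': index 3 in ['d', 'c', 'b', 'a'] -> ['a', 'd', 'c', 'b']


Output: [0, 1, 1, 1, 2, 3, 3]


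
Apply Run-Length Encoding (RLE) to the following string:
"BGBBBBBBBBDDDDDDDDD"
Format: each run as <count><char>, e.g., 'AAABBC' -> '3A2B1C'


Scanning runs left to right:
  i=0: run of 'B' x 1 -> '1B'
  i=1: run of 'G' x 1 -> '1G'
  i=2: run of 'B' x 8 -> '8B'
  i=10: run of 'D' x 9 -> '9D'

RLE = 1B1G8B9D


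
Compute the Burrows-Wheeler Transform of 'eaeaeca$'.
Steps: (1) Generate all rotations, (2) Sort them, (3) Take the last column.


Rotations (sorted):
  0: $eaeaeca -> last char: a
  1: a$eaeaec -> last char: c
  2: aeaeca$e -> last char: e
  3: aeca$eae -> last char: e
  4: ca$eaeae -> last char: e
  5: eaeaeca$ -> last char: $
  6: eaeca$ea -> last char: a
  7: eca$eaea -> last char: a


BWT = aceee$aa


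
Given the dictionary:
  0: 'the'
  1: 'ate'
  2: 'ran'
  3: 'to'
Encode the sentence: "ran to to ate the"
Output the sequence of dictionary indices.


Look up each word in the dictionary:
  'ran' -> 2
  'to' -> 3
  'to' -> 3
  'ate' -> 1
  'the' -> 0

Encoded: [2, 3, 3, 1, 0]


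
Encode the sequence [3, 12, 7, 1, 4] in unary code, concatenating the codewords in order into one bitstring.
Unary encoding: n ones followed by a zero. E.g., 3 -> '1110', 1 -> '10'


Encode each number as n ones followed by a terminating 0:
  3 -> 1110 (4 bits)
  12 -> 1111111111110 (13 bits)
  7 -> 11111110 (8 bits)
  1 -> 10 (2 bits)
  4 -> 11110 (5 bits)
Total length = 4 + 13 + 8 + 2 + 5 = 32 bits.

Unary([3, 12, 7, 1, 4]) = 11101111111111110111111101011110 (32 bits)


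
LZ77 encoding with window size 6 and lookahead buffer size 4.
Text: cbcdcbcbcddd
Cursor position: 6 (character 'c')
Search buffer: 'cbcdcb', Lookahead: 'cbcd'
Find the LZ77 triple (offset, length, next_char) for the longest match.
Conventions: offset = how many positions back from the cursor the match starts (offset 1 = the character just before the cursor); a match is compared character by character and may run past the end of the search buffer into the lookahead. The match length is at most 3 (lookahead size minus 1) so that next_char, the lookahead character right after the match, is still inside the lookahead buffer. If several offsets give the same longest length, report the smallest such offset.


Try each offset into the search buffer:
  offset=1 (pos 5, char 'b'): match length 0
  offset=2 (pos 4, char 'c'): match length 3
  offset=3 (pos 3, char 'd'): match length 0
  offset=4 (pos 2, char 'c'): match length 1
  offset=5 (pos 1, char 'b'): match length 0
  offset=6 (pos 0, char 'c'): match length 3
Longest match has length 3, found at offsets 2, 6; take the smallest, offset 2.
next_char = character at position 6 + 3 = 9 -> 'd'

Best match: offset=2, length=3 (matching 'cbc' starting at position 4)
LZ77 triple: (2, 3, 'd')


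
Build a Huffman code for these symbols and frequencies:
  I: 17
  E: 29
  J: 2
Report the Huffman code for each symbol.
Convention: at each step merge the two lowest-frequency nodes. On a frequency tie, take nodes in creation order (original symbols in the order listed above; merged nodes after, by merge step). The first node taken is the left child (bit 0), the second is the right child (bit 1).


Huffman tree construction:
Step 1: Merge J(2) + I(17) = 19
Step 2: Merge (J+I)(19) + E(29) = 48
Read each symbol's code off the tree from the root (left child = 0, right child = 1).

Codes:
  I: 01 (length 2)
  E: 1 (length 1)
  J: 00 (length 2)
Average code length: 67/48 = 1.3958 bits/symbol


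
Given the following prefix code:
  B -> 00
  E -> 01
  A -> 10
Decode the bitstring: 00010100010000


Decoding step by step:
Bits 00 -> B
Bits 01 -> E
Bits 01 -> E
Bits 00 -> B
Bits 01 -> E
Bits 00 -> B
Bits 00 -> B


Decoded message: BEEBEBB


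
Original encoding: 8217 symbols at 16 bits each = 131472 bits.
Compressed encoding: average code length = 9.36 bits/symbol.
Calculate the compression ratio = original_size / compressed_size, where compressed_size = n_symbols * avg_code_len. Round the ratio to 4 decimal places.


original_size = n_symbols * orig_bits = 8217 * 16 = 131472 bits
compressed_size = n_symbols * avg_code_len = 8217 * 9.36 = 76911.12 bits
ratio = original_size / compressed_size = 131472 / 76911.12 = 1.7094

Compression ratio = 1.7094


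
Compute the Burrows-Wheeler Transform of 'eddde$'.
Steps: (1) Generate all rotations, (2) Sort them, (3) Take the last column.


Rotations (sorted):
  0: $eddde -> last char: e
  1: ddde$e -> last char: e
  2: dde$ed -> last char: d
  3: de$edd -> last char: d
  4: e$eddd -> last char: d
  5: eddde$ -> last char: $


BWT = eeddd$
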